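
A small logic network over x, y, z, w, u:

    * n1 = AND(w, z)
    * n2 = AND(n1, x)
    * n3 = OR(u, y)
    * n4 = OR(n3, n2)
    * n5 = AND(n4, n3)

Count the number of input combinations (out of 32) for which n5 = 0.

8

n5 = AND(n4, n3) must be 0, so at least one of n4, n3 is 0.
Enumerating the 32 input combinations, 8 give n5 = 0 and 24 give n5 = 1.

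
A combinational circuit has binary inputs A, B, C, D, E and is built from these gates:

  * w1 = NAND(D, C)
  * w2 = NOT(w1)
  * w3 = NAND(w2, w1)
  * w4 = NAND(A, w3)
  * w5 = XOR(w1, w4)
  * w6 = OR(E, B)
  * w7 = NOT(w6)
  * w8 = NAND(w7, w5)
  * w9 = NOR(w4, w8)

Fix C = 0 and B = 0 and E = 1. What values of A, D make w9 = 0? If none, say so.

w9 = NOR(w4, w8) must be 0, so at least one of w4, w8 is 1.
Check with C = 0 and B = 0 and E = 1 and A=0, D=1:
w1 = NAND(D, C) = NAND(1, 0) = 1
w2 = NOT(w1) = NOT 1 = 0
w3 = NAND(w2, w1) = NAND(0, 1) = 1
w4 = NAND(A, w3) = NAND(0, 1) = 1
w5 = XOR(w1, w4) = XOR(1, 1) = 0
w6 = OR(E, B) = OR(1, 0) = 1
w7 = NOT(w6) = NOT 1 = 0
w8 = NAND(w7, w5) = NAND(0, 0) = 1
w9 = NOR(w4, w8) = NOR(1, 1) = 0
So w9 = 0.

A=0, D=1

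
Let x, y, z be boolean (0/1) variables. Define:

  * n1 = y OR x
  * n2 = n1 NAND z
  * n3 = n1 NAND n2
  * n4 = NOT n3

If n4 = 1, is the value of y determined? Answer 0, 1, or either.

either

Both values of y occur among assignments with n4 = 1:
  y=0: x=1, y=0, z=0
  y=1: x=0, y=1, z=0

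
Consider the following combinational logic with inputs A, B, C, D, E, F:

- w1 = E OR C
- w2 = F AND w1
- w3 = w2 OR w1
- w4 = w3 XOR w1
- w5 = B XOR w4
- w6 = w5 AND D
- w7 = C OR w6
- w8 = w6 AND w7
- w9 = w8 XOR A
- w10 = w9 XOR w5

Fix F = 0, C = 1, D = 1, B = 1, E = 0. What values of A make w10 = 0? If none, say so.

A=0

w10 = w9 XOR w5 must be 0, so w9 and w5 are equal.
Check with F = 0, C = 1, D = 1, B = 1, E = 0 and A=0:
w1 = E OR C = 0 OR 1 = 1
w2 = F AND w1 = 0 AND 1 = 0
w3 = w2 OR w1 = 0 OR 1 = 1
w4 = w3 XOR w1 = 1 XOR 1 = 0
w5 = B XOR w4 = 1 XOR 0 = 1
w6 = w5 AND D = 1 AND 1 = 1
w7 = C OR w6 = 1 OR 1 = 1
w8 = w6 AND w7 = 1 AND 1 = 1
w9 = w8 XOR A = 1 XOR 0 = 1
w10 = w9 XOR w5 = 1 XOR 1 = 0
So w10 = 0.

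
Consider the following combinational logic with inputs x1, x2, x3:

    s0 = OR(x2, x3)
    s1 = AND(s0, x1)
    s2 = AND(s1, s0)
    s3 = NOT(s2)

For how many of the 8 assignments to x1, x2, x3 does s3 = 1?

s3 = NOT(s2) must be 1, so s2 = 0.
Satisfying assignments:
  x1=0, x2=0, x3=0
  x1=0, x2=0, x3=1
  x1=0, x2=1, x3=0
  x1=0, x2=1, x3=1
  x1=1, x2=0, x3=0

5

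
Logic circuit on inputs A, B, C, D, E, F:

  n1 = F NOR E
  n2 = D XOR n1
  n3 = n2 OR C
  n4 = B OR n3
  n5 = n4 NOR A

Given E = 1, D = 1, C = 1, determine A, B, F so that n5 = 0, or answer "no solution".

A=1 B=0 F=1

n5 = n4 NOR A must be 0, so at least one of n4, A is 1.
Check with E = 1, D = 1, C = 1 and A=1, B=0, F=1:
n1 = F NOR E = 1 NOR 1 = 0
n2 = D XOR n1 = 1 XOR 0 = 1
n3 = n2 OR C = 1 OR 1 = 1
n4 = B OR n3 = 0 OR 1 = 1
n5 = n4 NOR A = 1 NOR 1 = 0
So n5 = 0.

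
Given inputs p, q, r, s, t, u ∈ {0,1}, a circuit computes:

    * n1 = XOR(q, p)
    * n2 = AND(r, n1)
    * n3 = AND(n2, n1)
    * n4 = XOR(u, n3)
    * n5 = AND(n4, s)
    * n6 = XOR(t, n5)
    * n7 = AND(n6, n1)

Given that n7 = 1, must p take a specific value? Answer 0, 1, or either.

either

Both values of p occur among assignments with n7 = 1:
  p=0: p=0, q=1, r=0, s=0, t=1, u=0
  p=1: p=1, q=0, r=0, s=0, t=1, u=0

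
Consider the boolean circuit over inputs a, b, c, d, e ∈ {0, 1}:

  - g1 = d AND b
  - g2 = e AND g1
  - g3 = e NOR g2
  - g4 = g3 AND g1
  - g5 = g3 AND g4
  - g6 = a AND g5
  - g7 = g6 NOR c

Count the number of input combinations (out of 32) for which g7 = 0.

17

g7 = g6 NOR c must be 0, so at least one of g6, c is 1.
Enumerating the 32 input combinations, 17 give g7 = 0 and 15 give g7 = 1.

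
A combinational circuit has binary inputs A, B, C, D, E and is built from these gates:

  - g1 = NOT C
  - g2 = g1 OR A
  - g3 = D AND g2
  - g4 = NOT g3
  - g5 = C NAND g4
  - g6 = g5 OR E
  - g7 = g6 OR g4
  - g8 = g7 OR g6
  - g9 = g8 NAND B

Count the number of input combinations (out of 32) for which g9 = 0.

g9 = g8 NAND B must be 0, so both g8 = 1 and B = 1.
g8 = g7 OR g6 must be 1, so at least one of g7, g6 is 1.
Enumerating the 32 input combinations, 16 give g9 = 0 and 16 give g9 = 1.

16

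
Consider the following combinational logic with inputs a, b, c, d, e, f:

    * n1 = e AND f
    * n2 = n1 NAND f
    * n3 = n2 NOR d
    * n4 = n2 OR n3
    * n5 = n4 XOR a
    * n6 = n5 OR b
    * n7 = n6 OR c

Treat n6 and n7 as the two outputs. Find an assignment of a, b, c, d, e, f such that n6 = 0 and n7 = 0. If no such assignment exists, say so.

Check with a=1 b=0 c=0 d=0 e=0 f=1:
n1 = e AND f = 0 AND 1 = 0
n2 = n1 NAND f = 0 NAND 1 = 1
n3 = n2 NOR d = 1 NOR 0 = 0
n4 = n2 OR n3 = 1 OR 0 = 1
n5 = n4 XOR a = 1 XOR 1 = 0
n6 = n5 OR b = 0 OR 0 = 0
n7 = n6 OR c = 0 OR 0 = 0
So n6 = 0 and n7 = 0.

a=1 b=0 c=0 d=0 e=0 f=1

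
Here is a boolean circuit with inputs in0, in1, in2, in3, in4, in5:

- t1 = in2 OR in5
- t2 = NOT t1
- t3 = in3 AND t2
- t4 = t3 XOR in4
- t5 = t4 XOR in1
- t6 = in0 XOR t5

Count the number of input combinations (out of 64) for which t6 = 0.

t6 = in0 XOR t5 must be 0, so in0 and t5 are equal.
Enumerating the 64 input combinations, 32 give t6 = 0 and 32 give t6 = 1.

32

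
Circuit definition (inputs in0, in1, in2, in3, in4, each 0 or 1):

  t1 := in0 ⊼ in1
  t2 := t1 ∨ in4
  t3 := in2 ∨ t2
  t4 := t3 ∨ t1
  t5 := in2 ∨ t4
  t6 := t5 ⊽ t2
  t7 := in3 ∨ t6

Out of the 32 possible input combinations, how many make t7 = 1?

17

t7 = in3 ∨ t6 must be 1, so at least one of in3, t6 is 1.
Enumerating the 32 input combinations, 17 give t7 = 1 and 15 give t7 = 0.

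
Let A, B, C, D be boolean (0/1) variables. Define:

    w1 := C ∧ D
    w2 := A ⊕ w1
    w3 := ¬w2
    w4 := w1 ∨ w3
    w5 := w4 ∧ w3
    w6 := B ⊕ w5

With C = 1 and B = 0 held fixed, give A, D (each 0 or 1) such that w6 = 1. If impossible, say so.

Check with C = 1 and B = 0 and A=1, D=1:
w1 = C ∧ D = 1 ∧ 1 = 1
w2 = A ⊕ w1 = 1 ⊕ 1 = 0
w3 = ¬w2 = ¬0 = 1
w4 = w1 ∨ w3 = 1 ∨ 1 = 1
w5 = w4 ∧ w3 = 1 ∧ 1 = 1
w6 = B ⊕ w5 = 0 ⊕ 1 = 1
So w6 = 1.

A=1, D=1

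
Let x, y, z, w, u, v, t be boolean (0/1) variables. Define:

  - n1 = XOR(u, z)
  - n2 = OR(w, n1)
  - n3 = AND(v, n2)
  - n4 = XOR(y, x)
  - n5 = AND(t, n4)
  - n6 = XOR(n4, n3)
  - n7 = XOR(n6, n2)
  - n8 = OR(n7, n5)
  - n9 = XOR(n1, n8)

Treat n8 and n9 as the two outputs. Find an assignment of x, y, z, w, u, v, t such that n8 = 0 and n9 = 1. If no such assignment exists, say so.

Check with x=1, y=1, z=0, w=1, u=1, v=1, t=1:
n1 = XOR(u, z) = XOR(1, 0) = 1
n2 = OR(w, n1) = OR(1, 1) = 1
n3 = AND(v, n2) = AND(1, 1) = 1
n4 = XOR(y, x) = XOR(1, 1) = 0
n5 = AND(t, n4) = AND(1, 0) = 0
n6 = XOR(n4, n3) = XOR(0, 1) = 1
n7 = XOR(n6, n2) = XOR(1, 1) = 0
n8 = OR(n7, n5) = OR(0, 0) = 0
n9 = XOR(n1, n8) = XOR(1, 0) = 1
So n8 = 0 and n9 = 1.

x=1, y=1, z=0, w=1, u=1, v=1, t=1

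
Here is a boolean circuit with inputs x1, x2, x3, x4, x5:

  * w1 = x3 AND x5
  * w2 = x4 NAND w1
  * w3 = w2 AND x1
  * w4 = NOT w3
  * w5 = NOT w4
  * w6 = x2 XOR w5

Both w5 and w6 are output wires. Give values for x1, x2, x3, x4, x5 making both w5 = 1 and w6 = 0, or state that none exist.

Check with x1=1, x2=1, x3=0, x4=0, x5=0:
w1 = x3 AND x5 = 0 AND 0 = 0
w2 = x4 NAND w1 = 0 NAND 0 = 1
w3 = w2 AND x1 = 1 AND 1 = 1
w4 = NOT w3 = NOT 1 = 0
w5 = NOT w4 = NOT 0 = 1
w6 = x2 XOR w5 = 1 XOR 1 = 0
So w5 = 1 and w6 = 0.

x1=1, x2=1, x3=0, x4=0, x5=0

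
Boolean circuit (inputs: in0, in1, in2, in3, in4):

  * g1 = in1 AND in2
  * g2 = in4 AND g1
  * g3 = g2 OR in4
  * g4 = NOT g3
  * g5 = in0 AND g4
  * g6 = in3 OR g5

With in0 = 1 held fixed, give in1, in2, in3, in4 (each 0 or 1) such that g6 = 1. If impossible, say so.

in1=0, in2=0, in3=0, in4=0

g6 = in3 OR g5 must be 1, so at least one of in3, g5 is 1.
Check with in0 = 1 and in1=0, in2=0, in3=0, in4=0:
g1 = in1 AND in2 = 0 AND 0 = 0
g2 = in4 AND g1 = 0 AND 0 = 0
g3 = g2 OR in4 = 0 OR 0 = 0
g4 = NOT g3 = NOT 0 = 1
g5 = in0 AND g4 = 1 AND 1 = 1
g6 = in3 OR g5 = 0 OR 1 = 1
So g6 = 1.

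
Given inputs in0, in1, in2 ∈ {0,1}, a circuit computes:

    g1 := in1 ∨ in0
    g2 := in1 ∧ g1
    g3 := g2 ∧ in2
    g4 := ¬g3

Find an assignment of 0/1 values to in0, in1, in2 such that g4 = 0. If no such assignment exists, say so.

g4 = ¬g3 must be 0, so g3 = 1.
Check with in0=0, in1=1, in2=1:
g1 = in1 ∨ in0 = 1 ∨ 0 = 1
g2 = in1 ∧ g1 = 1 ∧ 1 = 1
g3 = g2 ∧ in2 = 1 ∧ 1 = 1
g4 = ¬g3 = ¬1 = 0
So g4 = 0 as required.

in0=0, in1=1, in2=1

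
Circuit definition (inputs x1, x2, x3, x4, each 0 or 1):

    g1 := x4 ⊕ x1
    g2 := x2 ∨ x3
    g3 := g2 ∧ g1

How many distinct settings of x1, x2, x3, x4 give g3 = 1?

g3 = g2 ∧ g1 must be 1, so both g2 = 1 and g1 = 1.
Satisfying assignments:
  x1=0, x2=0, x3=1, x4=1
  x1=0, x2=1, x3=0, x4=1
  x1=0, x2=1, x3=1, x4=1
  x1=1, x2=0, x3=1, x4=0
  x1=1, x2=1, x3=0, x4=0
  x1=1, x2=1, x3=1, x4=0

6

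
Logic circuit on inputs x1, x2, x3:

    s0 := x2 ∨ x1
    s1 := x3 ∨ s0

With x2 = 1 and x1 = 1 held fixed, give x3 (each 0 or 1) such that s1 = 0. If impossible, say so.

no solution exists

With x2 = 1 and x1 = 1 fixed, none of the 2 settings of x3 give s1 = 0.
For example, with x3=0:
s0 = x2 ∨ x1 = 1 ∨ 1 = 1
s1 = x3 ∨ s0 = 0 ∨ 1 = 1
giving s1 = 1 ≠ 0.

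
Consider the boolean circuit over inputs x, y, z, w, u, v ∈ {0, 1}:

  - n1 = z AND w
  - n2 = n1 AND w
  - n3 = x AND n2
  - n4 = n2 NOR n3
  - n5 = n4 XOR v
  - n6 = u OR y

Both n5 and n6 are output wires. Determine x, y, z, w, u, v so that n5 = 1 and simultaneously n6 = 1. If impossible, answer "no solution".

x=0, y=1, z=1, w=1, u=0, v=1

Check with x=0, y=1, z=1, w=1, u=0, v=1:
n1 = z AND w = 1 AND 1 = 1
n2 = n1 AND w = 1 AND 1 = 1
n3 = x AND n2 = 0 AND 1 = 0
n4 = n2 NOR n3 = 1 NOR 0 = 0
n5 = n4 XOR v = 0 XOR 1 = 1
n6 = u OR y = 0 OR 1 = 1
So n5 = 1 and n6 = 1.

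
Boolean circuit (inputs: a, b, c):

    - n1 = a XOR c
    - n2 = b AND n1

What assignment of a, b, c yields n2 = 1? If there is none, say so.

n2 = b AND n1 must be 1, so both b = 1 and n1 = 1.
n1 = a XOR c must be 1, so a and c differ.
Check with a=1 b=1 c=0:
n1 = a XOR c = 1 XOR 0 = 1
n2 = b AND n1 = 1 AND 1 = 1
So n2 = 1 as required.

a=1 b=1 c=0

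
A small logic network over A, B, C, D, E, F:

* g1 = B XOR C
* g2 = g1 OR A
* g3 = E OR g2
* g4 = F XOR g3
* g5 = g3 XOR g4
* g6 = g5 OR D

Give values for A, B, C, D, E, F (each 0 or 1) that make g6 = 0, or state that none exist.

A=0 B=0 C=0 D=0 E=1 F=0

g6 = g5 OR D must be 0, so both g5 = 0 and D = 0.
Check with A=0 B=0 C=0 D=0 E=1 F=0:
g1 = B XOR C = 0 XOR 0 = 0
g2 = g1 OR A = 0 OR 0 = 0
g3 = E OR g2 = 1 OR 0 = 1
g4 = F XOR g3 = 0 XOR 1 = 1
g5 = g3 XOR g4 = 1 XOR 1 = 0
g6 = g5 OR D = 0 OR 0 = 0
So g6 = 0 as required.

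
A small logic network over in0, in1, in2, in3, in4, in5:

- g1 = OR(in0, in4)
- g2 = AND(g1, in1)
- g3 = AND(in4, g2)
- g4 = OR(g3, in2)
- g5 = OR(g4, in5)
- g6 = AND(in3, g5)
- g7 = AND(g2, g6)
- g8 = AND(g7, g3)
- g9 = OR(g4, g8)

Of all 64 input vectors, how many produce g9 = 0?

g9 = OR(g4, g8) must be 0, so both g4 = 0 and g8 = 0.
Enumerating the 64 input combinations, 24 give g9 = 0 and 40 give g9 = 1.

24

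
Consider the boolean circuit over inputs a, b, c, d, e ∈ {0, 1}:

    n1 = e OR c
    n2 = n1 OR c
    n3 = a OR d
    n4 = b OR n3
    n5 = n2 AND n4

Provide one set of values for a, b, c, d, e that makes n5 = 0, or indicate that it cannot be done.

a=0, b=0, c=0, d=0, e=1

n5 = n2 AND n4 must be 0, so at least one of n2, n4 is 0.
Check with a=0, b=0, c=0, d=0, e=1:
n1 = e OR c = 1 OR 0 = 1
n2 = n1 OR c = 1 OR 0 = 1
n3 = a OR d = 0 OR 0 = 0
n4 = b OR n3 = 0 OR 0 = 0
n5 = n2 AND n4 = 1 AND 0 = 0
So n5 = 0 as required.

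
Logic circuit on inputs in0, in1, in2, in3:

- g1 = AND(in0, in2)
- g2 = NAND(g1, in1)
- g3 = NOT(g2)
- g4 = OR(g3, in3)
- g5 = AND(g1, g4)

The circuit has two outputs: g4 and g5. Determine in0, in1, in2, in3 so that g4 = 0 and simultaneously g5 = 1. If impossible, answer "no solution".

no solution exists

Across all 16 input combinations, none give both g4 = 0 and g5 = 1.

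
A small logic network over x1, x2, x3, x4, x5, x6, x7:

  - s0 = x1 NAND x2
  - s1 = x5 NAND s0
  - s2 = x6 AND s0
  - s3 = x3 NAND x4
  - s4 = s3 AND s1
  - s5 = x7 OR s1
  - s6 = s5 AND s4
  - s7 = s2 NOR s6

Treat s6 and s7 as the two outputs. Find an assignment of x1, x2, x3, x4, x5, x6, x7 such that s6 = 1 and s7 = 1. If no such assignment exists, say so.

Across all 128 input combinations, none give both s6 = 1 and s7 = 1.

no solution exists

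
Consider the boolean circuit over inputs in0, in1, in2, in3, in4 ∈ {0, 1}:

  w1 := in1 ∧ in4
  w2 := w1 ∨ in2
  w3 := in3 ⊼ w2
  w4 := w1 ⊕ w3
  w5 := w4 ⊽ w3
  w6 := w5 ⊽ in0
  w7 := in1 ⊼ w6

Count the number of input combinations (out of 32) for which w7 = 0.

w7 = in1 ⊼ w6 must be 0, so both in1 = 1 and w6 = 1.
Enumerating the 32 input combinations, 7 give w7 = 0 and 25 give w7 = 1.

7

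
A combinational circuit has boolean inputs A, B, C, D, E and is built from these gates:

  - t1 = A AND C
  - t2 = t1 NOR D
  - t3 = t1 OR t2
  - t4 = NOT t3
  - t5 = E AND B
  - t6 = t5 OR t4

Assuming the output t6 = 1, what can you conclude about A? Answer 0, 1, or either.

Both values of A occur among assignments with t6 = 1:
  A=0: A=0, B=0, C=0, D=1, E=0
  A=1: A=1, B=0, C=0, D=1, E=0

either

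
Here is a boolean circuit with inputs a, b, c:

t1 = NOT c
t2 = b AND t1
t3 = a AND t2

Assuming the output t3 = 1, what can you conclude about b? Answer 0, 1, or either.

1

t3 = a AND t2 must be 1, so both a = 1 and t2 = 1.
t2 = b AND t1 must be 1, so both b = 1 and t1 = 1.
Every assignment with t3 = 1 has b = 1; there are 1 such assignment(s).
  a=1, b=1, c=0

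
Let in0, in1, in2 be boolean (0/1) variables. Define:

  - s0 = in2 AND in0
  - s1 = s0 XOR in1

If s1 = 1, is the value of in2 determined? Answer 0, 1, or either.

either

Both values of in2 occur among assignments with s1 = 1:
  in2=0: in0=0, in1=1, in2=0
  in2=1: in0=0, in1=1, in2=1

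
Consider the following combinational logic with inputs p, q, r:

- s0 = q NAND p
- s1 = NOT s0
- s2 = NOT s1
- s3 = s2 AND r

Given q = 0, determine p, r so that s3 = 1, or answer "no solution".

p=0 r=1

s3 = s2 AND r must be 1, so both s2 = 1 and r = 1.
Check with q = 0 and p=0, r=1:
s0 = q NAND p = 0 NAND 0 = 1
s1 = NOT s0 = NOT 1 = 0
s2 = NOT s1 = NOT 0 = 1
s3 = s2 AND r = 1 AND 1 = 1
So s3 = 1.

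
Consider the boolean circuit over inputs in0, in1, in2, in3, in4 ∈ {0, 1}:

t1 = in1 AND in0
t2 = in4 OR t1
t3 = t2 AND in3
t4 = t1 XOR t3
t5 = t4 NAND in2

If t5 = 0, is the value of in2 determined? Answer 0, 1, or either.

1

t5 = t4 NAND in2 must be 0, so both t4 = 1 and in2 = 1.
Every assignment with t5 = 0 has in2 = 1; there are 5 such assignment(s).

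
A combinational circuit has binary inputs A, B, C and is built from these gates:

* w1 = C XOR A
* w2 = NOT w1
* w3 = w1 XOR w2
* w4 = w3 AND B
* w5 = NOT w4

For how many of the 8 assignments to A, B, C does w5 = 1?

4

w5 = NOT w4 must be 1, so w4 = 0.
w4 = w3 AND B must be 0, so at least one of w3, B is 0.
Enumerating the 8 input combinations, 4 give w5 = 1 and 4 give w5 = 0.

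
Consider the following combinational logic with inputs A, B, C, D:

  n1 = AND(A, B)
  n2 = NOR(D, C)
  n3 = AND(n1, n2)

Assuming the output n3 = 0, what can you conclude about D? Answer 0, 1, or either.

either

Both values of D occur among assignments with n3 = 0:
  D=0: A=0, B=0, C=0, D=0
  D=1: A=0, B=0, C=0, D=1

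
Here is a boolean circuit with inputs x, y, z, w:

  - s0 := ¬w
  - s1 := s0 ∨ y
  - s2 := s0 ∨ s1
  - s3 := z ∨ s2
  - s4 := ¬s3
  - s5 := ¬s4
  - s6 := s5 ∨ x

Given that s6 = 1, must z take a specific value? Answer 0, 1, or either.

either

Both values of z occur among assignments with s6 = 1:
  z=0: x=0, y=0, z=0, w=0
  z=1: x=0, y=0, z=1, w=0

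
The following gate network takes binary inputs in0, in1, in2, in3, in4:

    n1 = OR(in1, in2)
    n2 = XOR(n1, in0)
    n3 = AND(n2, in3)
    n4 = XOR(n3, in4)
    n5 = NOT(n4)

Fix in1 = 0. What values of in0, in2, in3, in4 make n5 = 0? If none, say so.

Check with in1 = 0 and in0=0, in2=1, in3=1, in4=0:
n1 = OR(in1, in2) = OR(0, 1) = 1
n2 = XOR(n1, in0) = XOR(1, 0) = 1
n3 = AND(n2, in3) = AND(1, 1) = 1
n4 = XOR(n3, in4) = XOR(1, 0) = 1
n5 = NOT(n4) = NOT 1 = 0
So n5 = 0.

in0=0, in2=1, in3=1, in4=0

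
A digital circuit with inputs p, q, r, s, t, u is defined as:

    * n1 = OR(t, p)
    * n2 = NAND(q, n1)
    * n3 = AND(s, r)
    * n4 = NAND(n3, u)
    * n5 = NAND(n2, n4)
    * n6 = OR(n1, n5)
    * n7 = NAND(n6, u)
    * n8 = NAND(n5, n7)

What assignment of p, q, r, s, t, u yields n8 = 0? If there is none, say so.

Check with p=1 q=1 r=1 s=1 t=0 u=0:
n1 = OR(t, p) = OR(0, 1) = 1
n2 = NAND(q, n1) = NAND(1, 1) = 0
n3 = AND(s, r) = AND(1, 1) = 1
n4 = NAND(n3, u) = NAND(1, 0) = 1
n5 = NAND(n2, n4) = NAND(0, 1) = 1
n6 = OR(n1, n5) = OR(1, 1) = 1
n7 = NAND(n6, u) = NAND(1, 0) = 1
n8 = NAND(n5, n7) = NAND(1, 1) = 0
So n8 = 0 as required.

p=1 q=1 r=1 s=1 t=0 u=0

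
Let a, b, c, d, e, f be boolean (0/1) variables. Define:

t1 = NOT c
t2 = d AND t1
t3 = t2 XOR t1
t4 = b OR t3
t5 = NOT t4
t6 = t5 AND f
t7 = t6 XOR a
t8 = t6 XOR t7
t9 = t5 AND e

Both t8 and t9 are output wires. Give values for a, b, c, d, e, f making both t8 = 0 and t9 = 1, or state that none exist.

a=0, b=0, c=0, d=1, e=1, f=0

Check with a=0, b=0, c=0, d=1, e=1, f=0:
t1 = NOT c = NOT 0 = 1
t2 = d AND t1 = 1 AND 1 = 1
t3 = t2 XOR t1 = 1 XOR 1 = 0
t4 = b OR t3 = 0 OR 0 = 0
t5 = NOT t4 = NOT 0 = 1
t6 = t5 AND f = 1 AND 0 = 0
t7 = t6 XOR a = 0 XOR 0 = 0
t8 = t6 XOR t7 = 0 XOR 0 = 0
t9 = t5 AND e = 1 AND 1 = 1
So t8 = 0 and t9 = 1.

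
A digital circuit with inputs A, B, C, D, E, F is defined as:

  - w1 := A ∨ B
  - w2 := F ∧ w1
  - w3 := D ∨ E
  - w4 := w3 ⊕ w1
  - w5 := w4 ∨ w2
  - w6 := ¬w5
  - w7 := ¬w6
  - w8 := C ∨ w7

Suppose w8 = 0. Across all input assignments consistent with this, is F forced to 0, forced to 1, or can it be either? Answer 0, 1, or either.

either

Both values of F occur among assignments with w8 = 0:
  F=0: A=0, B=0, C=0, D=0, E=0, F=0
  F=1: A=0, B=0, C=0, D=0, E=0, F=1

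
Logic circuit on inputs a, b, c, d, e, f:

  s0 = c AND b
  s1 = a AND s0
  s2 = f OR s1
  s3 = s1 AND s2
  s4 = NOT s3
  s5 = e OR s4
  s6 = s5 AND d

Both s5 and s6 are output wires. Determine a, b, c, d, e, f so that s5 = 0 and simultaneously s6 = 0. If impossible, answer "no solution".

Check with a=1 b=1 c=1 d=1 e=0 f=0:
s0 = c AND b = 1 AND 1 = 1
s1 = a AND s0 = 1 AND 1 = 1
s2 = f OR s1 = 0 OR 1 = 1
s3 = s1 AND s2 = 1 AND 1 = 1
s4 = NOT s3 = NOT 1 = 0
s5 = e OR s4 = 0 OR 0 = 0
s6 = s5 AND d = 0 AND 1 = 0
So s5 = 0 and s6 = 0.

a=1 b=1 c=1 d=1 e=0 f=0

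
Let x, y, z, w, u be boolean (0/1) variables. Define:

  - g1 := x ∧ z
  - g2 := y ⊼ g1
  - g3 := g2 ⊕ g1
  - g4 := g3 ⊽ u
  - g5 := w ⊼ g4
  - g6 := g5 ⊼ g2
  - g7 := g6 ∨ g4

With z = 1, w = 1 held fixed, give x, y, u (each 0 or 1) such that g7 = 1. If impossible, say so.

g7 = g6 ∨ g4 must be 1, so at least one of g6, g4 is 1.
Check with z = 1, w = 1 and x=1, y=0, u=0:
g1 = x ∧ z = 1 ∧ 1 = 1
g2 = y ⊼ g1 = 0 ⊼ 1 = 1
g3 = g2 ⊕ g1 = 1 ⊕ 1 = 0
g4 = g3 ⊽ u = 0 ⊽ 0 = 1
g5 = w ⊼ g4 = 1 ⊼ 1 = 0
g6 = g5 ⊼ g2 = 0 ⊼ 1 = 1
g7 = g6 ∨ g4 = 1 ∨ 1 = 1
So g7 = 1.

x=1 y=0 u=0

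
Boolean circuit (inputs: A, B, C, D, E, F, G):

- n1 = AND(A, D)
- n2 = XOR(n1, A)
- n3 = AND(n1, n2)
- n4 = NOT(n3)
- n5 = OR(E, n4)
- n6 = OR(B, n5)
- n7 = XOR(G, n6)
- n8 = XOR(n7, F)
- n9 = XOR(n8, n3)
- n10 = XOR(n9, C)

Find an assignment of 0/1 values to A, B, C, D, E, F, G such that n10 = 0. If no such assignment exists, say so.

n10 = XOR(n9, C) must be 0, so n9 and C are equal.
Check with A=1 B=1 C=0 D=0 E=0 F=0 G=1:
n1 = AND(A, D) = AND(1, 0) = 0
n2 = XOR(n1, A) = XOR(0, 1) = 1
n3 = AND(n1, n2) = AND(0, 1) = 0
n4 = NOT(n3) = NOT 0 = 1
n5 = OR(E, n4) = OR(0, 1) = 1
n6 = OR(B, n5) = OR(1, 1) = 1
n7 = XOR(G, n6) = XOR(1, 1) = 0
n8 = XOR(n7, F) = XOR(0, 0) = 0
n9 = XOR(n8, n3) = XOR(0, 0) = 0
n10 = XOR(n9, C) = XOR(0, 0) = 0
So n10 = 0 as required.

A=1 B=1 C=0 D=0 E=0 F=0 G=1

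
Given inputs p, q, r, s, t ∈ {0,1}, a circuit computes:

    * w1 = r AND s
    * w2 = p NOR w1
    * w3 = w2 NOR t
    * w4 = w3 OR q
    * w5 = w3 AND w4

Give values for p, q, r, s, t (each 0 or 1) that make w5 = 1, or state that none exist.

w5 = w3 AND w4 must be 1, so both w3 = 1 and w4 = 1.
Check with p=1 q=1 r=0 s=0 t=0:
w1 = r AND s = 0 AND 0 = 0
w2 = p NOR w1 = 1 NOR 0 = 0
w3 = w2 NOR t = 0 NOR 0 = 1
w4 = w3 OR q = 1 OR 1 = 1
w5 = w3 AND w4 = 1 AND 1 = 1
So w5 = 1 as required.

p=1 q=1 r=0 s=0 t=0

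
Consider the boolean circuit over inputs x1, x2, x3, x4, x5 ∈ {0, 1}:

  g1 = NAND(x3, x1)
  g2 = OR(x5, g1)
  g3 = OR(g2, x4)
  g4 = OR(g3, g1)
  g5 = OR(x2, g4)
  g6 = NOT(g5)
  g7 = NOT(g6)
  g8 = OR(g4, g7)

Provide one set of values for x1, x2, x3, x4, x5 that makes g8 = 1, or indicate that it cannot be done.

x1=0 x2=0 x3=0 x4=1 x5=0

Check with x1=0 x2=0 x3=0 x4=1 x5=0:
g1 = NAND(x3, x1) = NAND(0, 0) = 1
g2 = OR(x5, g1) = OR(0, 1) = 1
g3 = OR(g2, x4) = OR(1, 1) = 1
g4 = OR(g3, g1) = OR(1, 1) = 1
g5 = OR(x2, g4) = OR(0, 1) = 1
g6 = NOT(g5) = NOT 1 = 0
g7 = NOT(g6) = NOT 0 = 1
g8 = OR(g4, g7) = OR(1, 1) = 1
So g8 = 1 as required.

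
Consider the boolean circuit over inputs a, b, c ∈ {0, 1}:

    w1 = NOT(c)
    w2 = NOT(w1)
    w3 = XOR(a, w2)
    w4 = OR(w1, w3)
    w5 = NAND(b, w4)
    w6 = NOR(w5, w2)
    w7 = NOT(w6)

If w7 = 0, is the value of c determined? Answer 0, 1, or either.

0

w7 = NOT(w6) must be 0, so w6 = 1.
w6 = NOR(w5, w2) must be 1, so both w5 = 0 and w2 = 0.
Every assignment with w7 = 0 has c = 0; there are 2 such assignment(s).
  a=0, b=1, c=0
  a=1, b=1, c=0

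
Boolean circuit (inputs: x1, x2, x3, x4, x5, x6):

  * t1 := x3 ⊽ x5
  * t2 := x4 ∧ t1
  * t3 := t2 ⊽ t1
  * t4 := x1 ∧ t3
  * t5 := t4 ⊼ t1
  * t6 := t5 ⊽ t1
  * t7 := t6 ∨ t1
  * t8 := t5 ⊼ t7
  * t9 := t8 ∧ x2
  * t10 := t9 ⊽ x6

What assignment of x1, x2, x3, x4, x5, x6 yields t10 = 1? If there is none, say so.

t10 = t9 ⊽ x6 must be 1, so both t9 = 0 and x6 = 0.
Check with x1=1, x2=0, x3=0, x4=0, x5=0, x6=0:
t1 = x3 ⊽ x5 = 0 ⊽ 0 = 1
t2 = x4 ∧ t1 = 0 ∧ 1 = 0
t3 = t2 ⊽ t1 = 0 ⊽ 1 = 0
t4 = x1 ∧ t3 = 1 ∧ 0 = 0
t5 = t4 ⊼ t1 = 0 ⊼ 1 = 1
t6 = t5 ⊽ t1 = 1 ⊽ 1 = 0
t7 = t6 ∨ t1 = 0 ∨ 1 = 1
t8 = t5 ⊼ t7 = 1 ⊼ 1 = 0
t9 = t8 ∧ x2 = 0 ∧ 0 = 0
t10 = t9 ⊽ x6 = 0 ⊽ 0 = 1
So t10 = 1 as required.

x1=1, x2=0, x3=0, x4=0, x5=0, x6=0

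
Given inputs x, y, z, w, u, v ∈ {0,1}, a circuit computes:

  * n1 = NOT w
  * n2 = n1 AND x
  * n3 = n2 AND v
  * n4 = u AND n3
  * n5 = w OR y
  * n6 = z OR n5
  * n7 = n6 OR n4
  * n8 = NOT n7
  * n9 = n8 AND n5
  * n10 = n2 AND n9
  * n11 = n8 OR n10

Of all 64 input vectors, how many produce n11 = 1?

7

n11 = n8 OR n10 must be 1, so at least one of n8, n10 is 1.
Enumerating the 64 input combinations, 7 give n11 = 1 and 57 give n11 = 0.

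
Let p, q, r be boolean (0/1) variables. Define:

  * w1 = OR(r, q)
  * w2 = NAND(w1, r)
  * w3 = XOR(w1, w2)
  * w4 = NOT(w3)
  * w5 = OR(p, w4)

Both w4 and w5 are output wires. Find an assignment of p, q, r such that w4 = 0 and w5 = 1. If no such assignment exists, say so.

p=1, q=0, r=0

Check with p=1, q=0, r=0:
w1 = OR(r, q) = OR(0, 0) = 0
w2 = NAND(w1, r) = NAND(0, 0) = 1
w3 = XOR(w1, w2) = XOR(0, 1) = 1
w4 = NOT(w3) = NOT 1 = 0
w5 = OR(p, w4) = OR(1, 0) = 1
So w4 = 0 and w5 = 1.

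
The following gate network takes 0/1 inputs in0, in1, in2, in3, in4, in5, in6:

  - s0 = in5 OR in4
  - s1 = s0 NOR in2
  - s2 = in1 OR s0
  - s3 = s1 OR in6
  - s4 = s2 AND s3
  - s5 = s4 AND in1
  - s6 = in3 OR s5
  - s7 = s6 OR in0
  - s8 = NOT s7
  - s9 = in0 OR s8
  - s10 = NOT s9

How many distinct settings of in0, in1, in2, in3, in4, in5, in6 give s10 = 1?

41

s10 = NOT s9 must be 1, so s9 = 0.
s9 = in0 OR s8 must be 0, so both in0 = 0 and s8 = 0.
Enumerating the 128 input combinations, 41 give s10 = 1 and 87 give s10 = 0.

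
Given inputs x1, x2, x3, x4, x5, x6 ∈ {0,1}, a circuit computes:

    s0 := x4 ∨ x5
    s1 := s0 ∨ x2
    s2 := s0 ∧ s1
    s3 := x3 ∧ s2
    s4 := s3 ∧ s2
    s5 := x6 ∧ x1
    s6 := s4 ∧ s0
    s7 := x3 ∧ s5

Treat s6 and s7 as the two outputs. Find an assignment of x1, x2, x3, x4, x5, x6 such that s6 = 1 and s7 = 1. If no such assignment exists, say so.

x1=1 x2=0 x3=1 x4=1 x5=0 x6=1

Check with x1=1 x2=0 x3=1 x4=1 x5=0 x6=1:
s0 = x4 ∨ x5 = 1 ∨ 0 = 1
s1 = s0 ∨ x2 = 1 ∨ 0 = 1
s2 = s0 ∧ s1 = 1 ∧ 1 = 1
s3 = x3 ∧ s2 = 1 ∧ 1 = 1
s4 = s3 ∧ s2 = 1 ∧ 1 = 1
s5 = x6 ∧ x1 = 1 ∧ 1 = 1
s6 = s4 ∧ s0 = 1 ∧ 1 = 1
s7 = x3 ∧ s5 = 1 ∧ 1 = 1
So s6 = 1 and s7 = 1.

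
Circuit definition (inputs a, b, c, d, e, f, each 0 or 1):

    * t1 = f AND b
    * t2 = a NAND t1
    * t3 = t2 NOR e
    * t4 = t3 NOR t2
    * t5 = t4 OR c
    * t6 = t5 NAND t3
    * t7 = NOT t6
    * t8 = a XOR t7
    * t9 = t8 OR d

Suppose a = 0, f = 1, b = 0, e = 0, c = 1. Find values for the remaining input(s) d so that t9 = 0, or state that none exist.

d=0

t9 = t8 OR d must be 0, so both t8 = 0 and d = 0.
Check with a = 0, f = 1, b = 0, e = 0, c = 1 and d=0:
t1 = f AND b = 1 AND 0 = 0
t2 = a NAND t1 = 0 NAND 0 = 1
t3 = t2 NOR e = 1 NOR 0 = 0
t4 = t3 NOR t2 = 0 NOR 1 = 0
t5 = t4 OR c = 0 OR 1 = 1
t6 = t5 NAND t3 = 1 NAND 0 = 1
t7 = NOT t6 = NOT 1 = 0
t8 = a XOR t7 = 0 XOR 0 = 0
t9 = t8 OR d = 0 OR 0 = 0
So t9 = 0.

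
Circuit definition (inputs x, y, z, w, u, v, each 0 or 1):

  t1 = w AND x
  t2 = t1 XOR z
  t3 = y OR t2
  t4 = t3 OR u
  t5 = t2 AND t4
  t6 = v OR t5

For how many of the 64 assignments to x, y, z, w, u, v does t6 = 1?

t6 = v OR t5 must be 1, so at least one of v, t5 is 1.
Enumerating the 64 input combinations, 48 give t6 = 1 and 16 give t6 = 0.

48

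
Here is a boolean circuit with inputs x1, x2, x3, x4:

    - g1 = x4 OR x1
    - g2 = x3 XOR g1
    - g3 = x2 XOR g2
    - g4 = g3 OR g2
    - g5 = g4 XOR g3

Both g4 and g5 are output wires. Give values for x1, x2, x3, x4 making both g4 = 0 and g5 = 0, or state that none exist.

Check with x1=1 x2=0 x3=1 x4=0:
g1 = x4 OR x1 = 0 OR 1 = 1
g2 = x3 XOR g1 = 1 XOR 1 = 0
g3 = x2 XOR g2 = 0 XOR 0 = 0
g4 = g3 OR g2 = 0 OR 0 = 0
g5 = g4 XOR g3 = 0 XOR 0 = 0
So g4 = 0 and g5 = 0.

x1=1 x2=0 x3=1 x4=0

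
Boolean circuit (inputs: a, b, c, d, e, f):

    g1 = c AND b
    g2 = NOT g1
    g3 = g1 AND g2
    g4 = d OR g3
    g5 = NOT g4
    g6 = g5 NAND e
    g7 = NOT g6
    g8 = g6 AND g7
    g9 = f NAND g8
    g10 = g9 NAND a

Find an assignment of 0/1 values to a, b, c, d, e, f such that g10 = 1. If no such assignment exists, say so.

a=0 b=0 c=0 d=0 e=1 f=1

g10 = g9 NAND a must be 1, so at least one of g9, a is 0.
Check with a=0 b=0 c=0 d=0 e=1 f=1:
g1 = c AND b = 0 AND 0 = 0
g2 = NOT g1 = NOT 0 = 1
g3 = g1 AND g2 = 0 AND 1 = 0
g4 = d OR g3 = 0 OR 0 = 0
g5 = NOT g4 = NOT 0 = 1
g6 = g5 NAND e = 1 NAND 1 = 0
g7 = NOT g6 = NOT 0 = 1
g8 = g6 AND g7 = 0 AND 1 = 0
g9 = f NAND g8 = 1 NAND 0 = 1
g10 = g9 NAND a = 1 NAND 0 = 1
So g10 = 1 as required.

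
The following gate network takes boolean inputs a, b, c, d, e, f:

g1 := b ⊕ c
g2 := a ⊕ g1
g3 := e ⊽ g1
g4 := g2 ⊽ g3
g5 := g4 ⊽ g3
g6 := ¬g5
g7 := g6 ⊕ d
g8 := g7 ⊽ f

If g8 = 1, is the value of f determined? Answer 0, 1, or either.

g8 = g7 ⊽ f must be 1, so both g7 = 0 and f = 0.
Every assignment with g8 = 1 has f = 0; there are 16 such assignment(s).

0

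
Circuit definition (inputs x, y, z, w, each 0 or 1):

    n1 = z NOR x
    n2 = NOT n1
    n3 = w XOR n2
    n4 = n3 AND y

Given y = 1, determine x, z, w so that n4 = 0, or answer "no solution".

x=0, z=1, w=1

n4 = n3 AND y must be 0, so at least one of n3, y is 0.
Check with y = 1 and x=0, z=1, w=1:
n1 = z NOR x = 1 NOR 0 = 0
n2 = NOT n1 = NOT 0 = 1
n3 = w XOR n2 = 1 XOR 1 = 0
n4 = n3 AND y = 0 AND 1 = 0
So n4 = 0.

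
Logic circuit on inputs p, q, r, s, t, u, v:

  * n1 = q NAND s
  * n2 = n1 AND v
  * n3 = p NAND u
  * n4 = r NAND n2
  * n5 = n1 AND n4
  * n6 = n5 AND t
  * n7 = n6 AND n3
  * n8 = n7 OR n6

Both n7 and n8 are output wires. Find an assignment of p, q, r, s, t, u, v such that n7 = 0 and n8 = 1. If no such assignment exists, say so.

p=1, q=1, r=0, s=0, t=1, u=1, v=1

Check with p=1, q=1, r=0, s=0, t=1, u=1, v=1:
n1 = q NAND s = 1 NAND 0 = 1
n2 = n1 AND v = 1 AND 1 = 1
n3 = p NAND u = 1 NAND 1 = 0
n4 = r NAND n2 = 0 NAND 1 = 1
n5 = n1 AND n4 = 1 AND 1 = 1
n6 = n5 AND t = 1 AND 1 = 1
n7 = n6 AND n3 = 1 AND 0 = 0
n8 = n7 OR n6 = 0 OR 1 = 1
So n7 = 0 and n8 = 1.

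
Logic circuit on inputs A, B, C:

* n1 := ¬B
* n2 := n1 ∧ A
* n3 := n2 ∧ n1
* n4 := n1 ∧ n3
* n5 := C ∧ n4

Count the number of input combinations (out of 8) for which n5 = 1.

n5 = C ∧ n4 must be 1, so both C = 1 and n4 = 1.
n4 = n1 ∧ n3 must be 1, so both n1 = 1 and n3 = 1.
Enumerating the 8 input combinations, 1 give n5 = 1 and 7 give n5 = 0.

1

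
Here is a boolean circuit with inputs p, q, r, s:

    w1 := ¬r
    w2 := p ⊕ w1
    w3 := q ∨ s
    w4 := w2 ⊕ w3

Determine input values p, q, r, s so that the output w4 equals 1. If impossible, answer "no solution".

Check with p=0, q=0, r=1, s=1:
w1 = ¬r = ¬1 = 0
w2 = p ⊕ w1 = 0 ⊕ 0 = 0
w3 = q ∨ s = 0 ∨ 1 = 1
w4 = w2 ⊕ w3 = 0 ⊕ 1 = 1
So w4 = 1 as required.

p=0, q=0, r=1, s=1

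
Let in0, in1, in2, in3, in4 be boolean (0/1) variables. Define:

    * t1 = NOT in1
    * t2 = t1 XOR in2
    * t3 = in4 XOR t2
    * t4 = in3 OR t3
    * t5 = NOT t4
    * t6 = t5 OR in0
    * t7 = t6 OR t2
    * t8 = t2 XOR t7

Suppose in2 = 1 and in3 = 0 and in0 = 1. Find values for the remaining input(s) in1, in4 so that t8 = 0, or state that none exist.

Check with in2 = 1 and in3 = 0 and in0 = 1 and in1=1, in4=0:
t1 = NOT in1 = NOT 1 = 0
t2 = t1 XOR in2 = 0 XOR 1 = 1
t3 = in4 XOR t2 = 0 XOR 1 = 1
t4 = in3 OR t3 = 0 OR 1 = 1
t5 = NOT t4 = NOT 1 = 0
t6 = t5 OR in0 = 0 OR 1 = 1
t7 = t6 OR t2 = 1 OR 1 = 1
t8 = t2 XOR t7 = 1 XOR 1 = 0
So t8 = 0.

in1=1, in4=0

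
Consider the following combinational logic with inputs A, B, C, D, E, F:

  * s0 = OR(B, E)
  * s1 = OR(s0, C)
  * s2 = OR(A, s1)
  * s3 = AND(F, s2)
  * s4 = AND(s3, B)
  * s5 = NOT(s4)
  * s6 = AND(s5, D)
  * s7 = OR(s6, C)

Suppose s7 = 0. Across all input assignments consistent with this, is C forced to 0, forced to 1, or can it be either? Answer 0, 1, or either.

s7 = OR(s6, C) must be 0, so both s6 = 0 and C = 0.
Every assignment with s7 = 0 has C = 0; there are 20 such assignment(s).

0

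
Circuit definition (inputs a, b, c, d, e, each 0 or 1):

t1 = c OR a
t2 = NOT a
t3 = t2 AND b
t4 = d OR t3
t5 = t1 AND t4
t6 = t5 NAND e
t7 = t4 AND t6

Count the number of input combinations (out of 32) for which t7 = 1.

13

t7 = t4 AND t6 must be 1, so both t4 = 1 and t6 = 1.
t4 = d OR t3 must be 1, so at least one of d, t3 is 1.
Enumerating the 32 input combinations, 13 give t7 = 1 and 19 give t7 = 0.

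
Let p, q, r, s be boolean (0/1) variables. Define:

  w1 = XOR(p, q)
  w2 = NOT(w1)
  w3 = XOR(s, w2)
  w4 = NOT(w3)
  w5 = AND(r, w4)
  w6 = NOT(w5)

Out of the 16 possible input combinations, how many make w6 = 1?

12

w6 = NOT(w5) must be 1, so w5 = 0.
Enumerating the 16 input combinations, 12 give w6 = 1 and 4 give w6 = 0.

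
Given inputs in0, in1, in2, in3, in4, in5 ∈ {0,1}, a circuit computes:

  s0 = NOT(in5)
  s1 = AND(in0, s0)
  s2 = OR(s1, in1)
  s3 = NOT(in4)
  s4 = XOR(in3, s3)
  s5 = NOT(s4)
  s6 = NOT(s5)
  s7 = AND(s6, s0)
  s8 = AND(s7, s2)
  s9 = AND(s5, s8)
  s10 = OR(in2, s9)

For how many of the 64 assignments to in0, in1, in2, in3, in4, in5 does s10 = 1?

s10 = OR(in2, s9) must be 1, so at least one of in2, s9 is 1.
Enumerating the 64 input combinations, 32 give s10 = 1 and 32 give s10 = 0.

32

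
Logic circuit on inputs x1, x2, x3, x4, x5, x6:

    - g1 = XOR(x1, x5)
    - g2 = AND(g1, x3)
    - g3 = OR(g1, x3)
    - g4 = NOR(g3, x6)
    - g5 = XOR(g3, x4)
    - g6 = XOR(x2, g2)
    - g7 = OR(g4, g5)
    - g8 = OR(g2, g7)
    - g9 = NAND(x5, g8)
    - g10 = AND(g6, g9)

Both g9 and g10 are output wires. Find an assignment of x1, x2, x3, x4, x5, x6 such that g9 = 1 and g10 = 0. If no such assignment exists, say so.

x1=0, x2=0, x3=1, x4=1, x5=0, x6=0

Check with x1=0, x2=0, x3=1, x4=1, x5=0, x6=0:
g1 = XOR(x1, x5) = XOR(0, 0) = 0
g2 = AND(g1, x3) = AND(0, 1) = 0
g3 = OR(g1, x3) = OR(0, 1) = 1
g4 = NOR(g3, x6) = NOR(1, 0) = 0
g5 = XOR(g3, x4) = XOR(1, 1) = 0
g6 = XOR(x2, g2) = XOR(0, 0) = 0
g7 = OR(g4, g5) = OR(0, 0) = 0
g8 = OR(g2, g7) = OR(0, 0) = 0
g9 = NAND(x5, g8) = NAND(0, 0) = 1
g10 = AND(g6, g9) = AND(0, 1) = 0
So g9 = 1 and g10 = 0.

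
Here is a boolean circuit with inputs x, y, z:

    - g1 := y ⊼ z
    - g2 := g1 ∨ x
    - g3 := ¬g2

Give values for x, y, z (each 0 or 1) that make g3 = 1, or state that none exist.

x=0 y=1 z=1

g3 = ¬g2 must be 1, so g2 = 0.
g2 = g1 ∨ x must be 0, so both g1 = 0 and x = 0.
g1 = y ⊼ z must be 0, so both y = 1 and z = 1.
Check with x=0 y=1 z=1:
g1 = y ⊼ z = 1 ⊼ 1 = 0
g2 = g1 ∨ x = 0 ∨ 0 = 0
g3 = ¬g2 = ¬0 = 1
So g3 = 1 as required.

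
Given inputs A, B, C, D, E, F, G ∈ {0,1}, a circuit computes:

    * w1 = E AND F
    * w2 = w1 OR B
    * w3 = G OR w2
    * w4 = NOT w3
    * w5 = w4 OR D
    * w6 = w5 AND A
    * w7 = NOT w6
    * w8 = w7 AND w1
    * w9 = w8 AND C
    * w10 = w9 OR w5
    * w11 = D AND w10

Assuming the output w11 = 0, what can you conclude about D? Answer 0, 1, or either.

0

w11 = D AND w10 must be 0, so at least one of D, w10 is 0.
Every assignment with w11 = 0 has D = 0; there are 64 such assignment(s).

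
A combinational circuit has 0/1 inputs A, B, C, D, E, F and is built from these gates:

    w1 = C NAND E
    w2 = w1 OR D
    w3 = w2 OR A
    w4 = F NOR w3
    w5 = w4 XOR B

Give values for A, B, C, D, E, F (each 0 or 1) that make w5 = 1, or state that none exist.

w5 = w4 XOR B must be 1, so w4 and B differ.
Check with A=0, B=1, C=0, D=1, E=0, F=0:
w1 = C NAND E = 0 NAND 0 = 1
w2 = w1 OR D = 1 OR 1 = 1
w3 = w2 OR A = 1 OR 0 = 1
w4 = F NOR w3 = 0 NOR 1 = 0
w5 = w4 XOR B = 0 XOR 1 = 1
So w5 = 1 as required.

A=0, B=1, C=0, D=1, E=0, F=0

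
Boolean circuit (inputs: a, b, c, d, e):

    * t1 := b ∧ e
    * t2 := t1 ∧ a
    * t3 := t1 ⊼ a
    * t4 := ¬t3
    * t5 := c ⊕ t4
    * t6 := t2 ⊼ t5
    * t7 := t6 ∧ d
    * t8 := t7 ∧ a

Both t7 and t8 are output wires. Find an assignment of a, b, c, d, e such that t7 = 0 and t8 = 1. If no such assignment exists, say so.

Across all 32 input combinations, none give both t7 = 0 and t8 = 1.

no solution exists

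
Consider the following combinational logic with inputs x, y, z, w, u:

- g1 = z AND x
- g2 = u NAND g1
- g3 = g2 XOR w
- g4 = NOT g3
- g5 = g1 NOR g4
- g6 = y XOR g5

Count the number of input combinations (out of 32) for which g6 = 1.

16

g6 = y XOR g5 must be 1, so y and g5 differ.
Enumerating the 32 input combinations, 16 give g6 = 1 and 16 give g6 = 0.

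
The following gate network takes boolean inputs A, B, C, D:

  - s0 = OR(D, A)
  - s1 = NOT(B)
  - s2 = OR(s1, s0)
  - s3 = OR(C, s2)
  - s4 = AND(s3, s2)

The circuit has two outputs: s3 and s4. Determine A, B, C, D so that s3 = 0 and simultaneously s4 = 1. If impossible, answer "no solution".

no solution exists

Across all 16 input combinations, none give both s3 = 0 and s4 = 1.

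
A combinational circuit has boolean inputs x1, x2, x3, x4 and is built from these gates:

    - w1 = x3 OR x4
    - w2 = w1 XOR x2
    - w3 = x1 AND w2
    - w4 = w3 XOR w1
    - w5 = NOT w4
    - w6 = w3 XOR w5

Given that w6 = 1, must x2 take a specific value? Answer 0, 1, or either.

Both values of x2 occur among assignments with w6 = 1:
  x2=0: x1=0, x2=0, x3=0, x4=0
  x2=1: x1=0, x2=1, x3=0, x4=0

either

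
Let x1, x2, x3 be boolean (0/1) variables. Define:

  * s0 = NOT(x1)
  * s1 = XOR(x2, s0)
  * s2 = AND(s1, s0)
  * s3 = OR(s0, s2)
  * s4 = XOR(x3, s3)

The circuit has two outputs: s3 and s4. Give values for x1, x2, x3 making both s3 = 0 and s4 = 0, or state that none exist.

x1=1 x2=0 x3=0

Check with x1=1 x2=0 x3=0:
s0 = NOT(x1) = NOT 1 = 0
s1 = XOR(x2, s0) = XOR(0, 0) = 0
s2 = AND(s1, s0) = AND(0, 0) = 0
s3 = OR(s0, s2) = OR(0, 0) = 0
s4 = XOR(x3, s3) = XOR(0, 0) = 0
So s3 = 0 and s4 = 0.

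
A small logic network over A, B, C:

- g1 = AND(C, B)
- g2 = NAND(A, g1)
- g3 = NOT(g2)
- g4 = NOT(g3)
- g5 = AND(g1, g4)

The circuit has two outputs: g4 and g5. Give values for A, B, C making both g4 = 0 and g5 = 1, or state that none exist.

Across all 8 input combinations, none give both g4 = 0 and g5 = 1.

no solution exists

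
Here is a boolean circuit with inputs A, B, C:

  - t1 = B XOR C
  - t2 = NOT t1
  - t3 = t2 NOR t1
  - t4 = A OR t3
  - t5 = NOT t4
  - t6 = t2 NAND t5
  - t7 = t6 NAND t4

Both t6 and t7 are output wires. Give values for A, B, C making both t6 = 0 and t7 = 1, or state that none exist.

Check with A=0 B=0 C=0:
t1 = B XOR C = 0 XOR 0 = 0
t2 = NOT t1 = NOT 0 = 1
t3 = t2 NOR t1 = 1 NOR 0 = 0
t4 = A OR t3 = 0 OR 0 = 0
t5 = NOT t4 = NOT 0 = 1
t6 = t2 NAND t5 = 1 NAND 1 = 0
t7 = t6 NAND t4 = 0 NAND 0 = 1
So t6 = 0 and t7 = 1.

A=0 B=0 C=0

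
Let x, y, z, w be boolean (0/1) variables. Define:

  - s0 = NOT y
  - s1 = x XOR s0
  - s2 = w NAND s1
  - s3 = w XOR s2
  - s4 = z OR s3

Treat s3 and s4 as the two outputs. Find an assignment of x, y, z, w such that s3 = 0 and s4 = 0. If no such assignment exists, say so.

Check with x=0, y=1, z=0, w=1:
s0 = NOT y = NOT 1 = 0
s1 = x XOR s0 = 0 XOR 0 = 0
s2 = w NAND s1 = 1 NAND 0 = 1
s3 = w XOR s2 = 1 XOR 1 = 0
s4 = z OR s3 = 0 OR 0 = 0
So s3 = 0 and s4 = 0.

x=0, y=1, z=0, w=1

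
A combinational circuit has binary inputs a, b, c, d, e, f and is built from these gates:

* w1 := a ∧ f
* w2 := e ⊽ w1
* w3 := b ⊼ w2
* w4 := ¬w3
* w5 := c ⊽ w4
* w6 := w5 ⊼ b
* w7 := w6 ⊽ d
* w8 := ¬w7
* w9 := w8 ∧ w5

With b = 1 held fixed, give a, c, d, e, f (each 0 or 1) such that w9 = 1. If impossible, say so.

Check with b = 1 and a=0, c=0, d=1, e=1, f=0:
w1 = a ∧ f = 0 ∧ 0 = 0
w2 = e ⊽ w1 = 1 ⊽ 0 = 0
w3 = b ⊼ w2 = 1 ⊼ 0 = 1
w4 = ¬w3 = ¬1 = 0
w5 = c ⊽ w4 = 0 ⊽ 0 = 1
w6 = w5 ⊼ b = 1 ⊼ 1 = 0
w7 = w6 ⊽ d = 0 ⊽ 1 = 0
w8 = ¬w7 = ¬0 = 1
w9 = w8 ∧ w5 = 1 ∧ 1 = 1
So w9 = 1.

a=0, c=0, d=1, e=1, f=0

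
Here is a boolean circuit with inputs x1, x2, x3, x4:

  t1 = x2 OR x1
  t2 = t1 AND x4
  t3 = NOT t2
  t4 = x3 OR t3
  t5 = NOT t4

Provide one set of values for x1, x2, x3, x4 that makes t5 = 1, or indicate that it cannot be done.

x1=0 x2=1 x3=0 x4=1

Check with x1=0 x2=1 x3=0 x4=1:
t1 = x2 OR x1 = 1 OR 0 = 1
t2 = t1 AND x4 = 1 AND 1 = 1
t3 = NOT t2 = NOT 1 = 0
t4 = x3 OR t3 = 0 OR 0 = 0
t5 = NOT t4 = NOT 0 = 1
So t5 = 1 as required.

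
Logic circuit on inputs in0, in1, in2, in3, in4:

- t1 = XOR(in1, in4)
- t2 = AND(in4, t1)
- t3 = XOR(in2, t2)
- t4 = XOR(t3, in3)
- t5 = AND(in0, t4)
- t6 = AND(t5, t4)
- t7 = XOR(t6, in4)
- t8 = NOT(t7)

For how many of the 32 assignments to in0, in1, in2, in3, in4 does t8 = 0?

16

t8 = NOT(t7) must be 0, so t7 = 1.
t7 = XOR(t6, in4) must be 1, so t6 and in4 differ.
Enumerating the 32 input combinations, 16 give t8 = 0 and 16 give t8 = 1.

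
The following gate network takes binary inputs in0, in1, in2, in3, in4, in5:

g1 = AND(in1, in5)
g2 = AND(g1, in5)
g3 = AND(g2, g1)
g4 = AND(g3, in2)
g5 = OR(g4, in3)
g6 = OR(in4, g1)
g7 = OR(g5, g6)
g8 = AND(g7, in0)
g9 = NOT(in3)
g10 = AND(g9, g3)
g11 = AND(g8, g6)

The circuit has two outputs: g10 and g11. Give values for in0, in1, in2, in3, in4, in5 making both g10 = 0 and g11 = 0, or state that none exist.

in0=0, in1=0, in2=0, in3=1, in4=1, in5=1

Check with in0=0, in1=0, in2=0, in3=1, in4=1, in5=1:
g1 = AND(in1, in5) = AND(0, 1) = 0
g2 = AND(g1, in5) = AND(0, 1) = 0
g3 = AND(g2, g1) = AND(0, 0) = 0
g4 = AND(g3, in2) = AND(0, 0) = 0
g5 = OR(g4, in3) = OR(0, 1) = 1
g6 = OR(in4, g1) = OR(1, 0) = 1
g7 = OR(g5, g6) = OR(1, 1) = 1
g8 = AND(g7, in0) = AND(1, 0) = 0
g9 = NOT(in3) = NOT 1 = 0
g10 = AND(g9, g3) = AND(0, 0) = 0
g11 = AND(g8, g6) = AND(0, 1) = 0
So g10 = 0 and g11 = 0.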